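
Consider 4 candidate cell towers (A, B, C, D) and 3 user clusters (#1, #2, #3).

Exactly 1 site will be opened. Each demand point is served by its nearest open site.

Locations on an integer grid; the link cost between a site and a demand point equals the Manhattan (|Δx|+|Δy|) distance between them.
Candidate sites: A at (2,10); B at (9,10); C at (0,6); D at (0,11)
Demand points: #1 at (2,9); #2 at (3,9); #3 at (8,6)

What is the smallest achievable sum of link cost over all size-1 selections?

13

Open {A}.
  #1→A 1, #2→A 2, #3→A 10  ⇒ total 13.
Compare {C}: total 19.
Compare {B}: total 20.
No size-1 selection does better; minimum is 13.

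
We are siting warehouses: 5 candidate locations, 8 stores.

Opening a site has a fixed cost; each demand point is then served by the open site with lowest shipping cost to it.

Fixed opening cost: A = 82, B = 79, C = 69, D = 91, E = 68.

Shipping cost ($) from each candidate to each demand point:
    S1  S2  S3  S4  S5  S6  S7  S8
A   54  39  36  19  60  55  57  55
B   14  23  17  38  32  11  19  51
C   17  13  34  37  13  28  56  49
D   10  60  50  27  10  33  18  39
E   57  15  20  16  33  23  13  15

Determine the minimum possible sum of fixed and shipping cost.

Open {E}: assign each demand point to its cheapest open site.
  S1→E 57, S2→E 15, S3→E 20, S4→E 16, S5→E 33, S6→E 23, S7→E 13, S8→E 15
  shipping cost 192, fixed 68 → total 260.
Compare {C, E}: shipping cost 130 + fixed 137 = 267.
Compare {B, E}: shipping cost 133 + fixed 147 = 280.
Compare {D, E}: shipping cost 122 + fixed 159 = 281.
All other subsets cost ≥ 267. Minimum total cost: 260.

260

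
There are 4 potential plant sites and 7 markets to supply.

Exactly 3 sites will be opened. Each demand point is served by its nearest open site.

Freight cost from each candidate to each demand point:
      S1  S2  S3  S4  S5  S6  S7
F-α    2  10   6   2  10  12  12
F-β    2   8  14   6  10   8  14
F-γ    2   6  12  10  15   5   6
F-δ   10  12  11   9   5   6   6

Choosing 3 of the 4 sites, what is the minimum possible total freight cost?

Open {F-α, F-γ, F-δ}.
  S1→F-α 2, S2→F-γ 6, S3→F-α 6, S4→F-α 2, S5→F-δ 5, S6→F-γ 5, S7→F-γ 6  ⇒ total 32.
Compare {F-α, F-β, F-δ}: total 35.
Compare {F-α, F-β, F-γ}: total 37.
No size-3 selection does better; minimum is 32.

32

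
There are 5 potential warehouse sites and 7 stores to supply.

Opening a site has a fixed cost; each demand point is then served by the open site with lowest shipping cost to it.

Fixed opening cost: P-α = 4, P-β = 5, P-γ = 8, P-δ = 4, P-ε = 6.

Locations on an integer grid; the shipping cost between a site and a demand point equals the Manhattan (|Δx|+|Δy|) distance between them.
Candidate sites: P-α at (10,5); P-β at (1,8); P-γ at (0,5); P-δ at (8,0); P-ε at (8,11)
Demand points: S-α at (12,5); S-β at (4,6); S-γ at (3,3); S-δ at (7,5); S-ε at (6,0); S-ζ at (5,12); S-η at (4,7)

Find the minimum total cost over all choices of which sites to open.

Open {P-α, P-β, P-δ}: assign each demand point to its cheapest open site.
  S-α→P-α 2, S-β→P-β 5, S-γ→P-β 7, S-δ→P-α 3, S-ε→P-δ 2, S-ζ→P-β 8, S-η→P-β 4
  shipping cost 31, fixed 13 → total 44.
Compare {P-α, P-β, P-δ, P-ε}: shipping cost 27 + fixed 19 = 46.
Compare {P-α, P-β}: shipping cost 38 + fixed 9 = 47.
Compare {P-α, P-δ, P-ε}: shipping cost 34 + fixed 14 = 48.
All other subsets cost ≥ 46. Minimum total cost: 44.

44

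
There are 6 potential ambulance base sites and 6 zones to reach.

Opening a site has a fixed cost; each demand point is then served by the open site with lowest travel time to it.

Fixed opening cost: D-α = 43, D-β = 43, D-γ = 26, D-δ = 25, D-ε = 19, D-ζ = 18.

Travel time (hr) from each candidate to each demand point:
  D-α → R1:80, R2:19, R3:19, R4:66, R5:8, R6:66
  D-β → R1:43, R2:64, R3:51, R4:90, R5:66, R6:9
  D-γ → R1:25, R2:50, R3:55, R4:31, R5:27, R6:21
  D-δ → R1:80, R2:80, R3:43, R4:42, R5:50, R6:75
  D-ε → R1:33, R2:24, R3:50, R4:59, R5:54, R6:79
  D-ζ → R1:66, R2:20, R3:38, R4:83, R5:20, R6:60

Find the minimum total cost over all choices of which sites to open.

192

Open {D-α, D-γ}: assign each demand point to its cheapest open site.
  R1→D-γ 25, R2→D-α 19, R3→D-α 19, R4→D-γ 31, R5→D-α 8, R6→D-γ 21
  travel time 123, fixed 69 → total 192.
Compare {D-γ, D-ζ}: travel time 155 + fixed 44 = 199.
Compare {D-α, D-γ, D-ζ}: travel time 123 + fixed 87 = 210.
Compare {D-α, D-γ, D-ε}: travel time 123 + fixed 88 = 211.
All other subsets cost ≥ 199. Minimum total cost: 192.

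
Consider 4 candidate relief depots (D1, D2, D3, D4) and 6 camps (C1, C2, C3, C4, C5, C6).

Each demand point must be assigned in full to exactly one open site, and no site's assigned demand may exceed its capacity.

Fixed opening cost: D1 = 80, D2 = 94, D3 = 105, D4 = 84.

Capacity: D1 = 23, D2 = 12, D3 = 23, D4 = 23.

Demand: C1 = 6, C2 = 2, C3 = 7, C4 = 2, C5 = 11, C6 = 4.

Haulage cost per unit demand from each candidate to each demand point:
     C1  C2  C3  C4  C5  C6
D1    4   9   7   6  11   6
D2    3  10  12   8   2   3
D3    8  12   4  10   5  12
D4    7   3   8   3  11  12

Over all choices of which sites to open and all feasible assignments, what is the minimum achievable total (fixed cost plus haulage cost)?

323

Open {D1, D2}; cheapest assignment that respects the capacities:
  D1 (cap 23, load 21): C1, C2, C3, C4, C6 — cost 6×4 + 2×9 + 7×7 + 2×6 + 4×6 = 127
  D2 (cap 12, load 11): C5 — cost 11×2 = 22
  Shipping 149, fixed 174 → total 323.
  Any other capacity-feasible assignment to {D1, D2} ships for at least 149.
Compare {D1, D3}: its best feasible assignment gives total 346.
Compare {D2, D3}: its best feasible assignment gives total 352.
Every other set of open sites that can feasibly serve all demand totals ≥ 346 even under its best assignment. Minimum: 323.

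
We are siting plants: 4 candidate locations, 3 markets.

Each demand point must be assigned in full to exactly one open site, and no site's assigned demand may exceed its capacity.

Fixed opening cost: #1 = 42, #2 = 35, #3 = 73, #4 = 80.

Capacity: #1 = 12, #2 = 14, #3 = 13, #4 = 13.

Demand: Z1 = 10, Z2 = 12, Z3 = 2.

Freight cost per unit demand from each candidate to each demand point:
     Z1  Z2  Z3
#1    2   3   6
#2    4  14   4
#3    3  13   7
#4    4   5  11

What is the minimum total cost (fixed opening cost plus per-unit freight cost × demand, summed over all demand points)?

Open {#1, #2}; cheapest assignment that respects the capacities:
  #1 (cap 12, load 12): Z2 — cost 12×3 = 36
  #2 (cap 14, load 12): Z1, Z3 — cost 10×4 + 2×4 = 48
  Shipping 84, fixed 77 → total 161.
  Any other capacity-feasible assignment to {#1, #2} ships for at least 84.
Compare {#1, #3}: its best feasible assignment gives total 195.
Compare {#1, #4}: its best feasible assignment gives total 214.
Every other set of open sites that can feasibly serve all demand totals ≥ 195 even under its best assignment. Minimum: 161.

161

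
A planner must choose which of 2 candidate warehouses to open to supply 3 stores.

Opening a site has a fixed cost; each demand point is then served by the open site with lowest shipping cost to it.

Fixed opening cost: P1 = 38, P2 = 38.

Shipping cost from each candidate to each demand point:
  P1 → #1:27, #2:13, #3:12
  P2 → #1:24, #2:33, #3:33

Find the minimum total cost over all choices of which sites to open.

90

Open {P1}: assign each demand point to its cheapest open site.
  #1→P1 27, #2→P1 13, #3→P1 12
  shipping cost 52, fixed 38 → total 90.
Compare {P1, P2}: shipping cost 49 + fixed 76 = 125.
Compare {P2}: shipping cost 90 + fixed 38 = 128.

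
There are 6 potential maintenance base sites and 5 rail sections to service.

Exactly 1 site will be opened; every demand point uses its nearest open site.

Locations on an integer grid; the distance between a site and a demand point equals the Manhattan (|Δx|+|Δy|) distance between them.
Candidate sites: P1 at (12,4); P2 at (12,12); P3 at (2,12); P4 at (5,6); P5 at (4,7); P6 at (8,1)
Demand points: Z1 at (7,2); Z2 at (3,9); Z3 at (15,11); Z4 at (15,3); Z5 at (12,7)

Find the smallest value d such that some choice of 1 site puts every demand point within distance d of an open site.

14

Open {P1}.
  Farthest demand point is Z2 at distance 14 (to P1); all others are ≤ 14.
With {P2} the worst case is 15.
With {P4} the worst case is 15.
No size-1 selection achieves below 14.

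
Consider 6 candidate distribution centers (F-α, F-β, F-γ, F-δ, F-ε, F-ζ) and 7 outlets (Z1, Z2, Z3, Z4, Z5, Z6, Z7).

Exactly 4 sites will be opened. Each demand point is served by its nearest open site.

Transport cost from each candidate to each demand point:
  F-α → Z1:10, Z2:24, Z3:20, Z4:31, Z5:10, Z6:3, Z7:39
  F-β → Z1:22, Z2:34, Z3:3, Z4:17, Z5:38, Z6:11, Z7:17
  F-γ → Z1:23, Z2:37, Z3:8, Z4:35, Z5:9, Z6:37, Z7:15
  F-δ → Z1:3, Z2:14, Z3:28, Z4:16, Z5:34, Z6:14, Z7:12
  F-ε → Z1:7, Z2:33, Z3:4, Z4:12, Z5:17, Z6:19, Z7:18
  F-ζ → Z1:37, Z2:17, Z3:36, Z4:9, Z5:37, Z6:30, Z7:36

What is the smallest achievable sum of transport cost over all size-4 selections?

54

Open {F-α, F-β, F-δ, F-ζ}.
  Z1→F-δ 3, Z2→F-δ 14, Z3→F-β 3, Z4→F-ζ 9, Z5→F-α 10, Z6→F-α 3, Z7→F-δ 12  ⇒ total 54.
Compare {F-α, F-δ, F-ε, F-ζ}: total 55.
Compare {F-α, F-β, F-δ, F-ε}: total 57.
No size-4 selection does better; minimum is 54.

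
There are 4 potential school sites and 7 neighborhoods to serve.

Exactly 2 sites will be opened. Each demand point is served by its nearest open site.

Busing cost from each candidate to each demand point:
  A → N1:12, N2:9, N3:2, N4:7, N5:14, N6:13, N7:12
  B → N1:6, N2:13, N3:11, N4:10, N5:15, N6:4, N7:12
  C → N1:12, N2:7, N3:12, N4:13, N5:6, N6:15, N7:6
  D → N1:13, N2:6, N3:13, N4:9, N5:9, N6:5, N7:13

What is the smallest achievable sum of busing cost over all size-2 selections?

Open {B, C}.
  N1→B 6, N2→C 7, N3→B 11, N4→B 10, N5→C 6, N6→B 4, N7→C 6  ⇒ total 50.
Compare {A, C}: total 53.
Compare {A, D}: total 53.
No size-2 selection does better; minimum is 50.

50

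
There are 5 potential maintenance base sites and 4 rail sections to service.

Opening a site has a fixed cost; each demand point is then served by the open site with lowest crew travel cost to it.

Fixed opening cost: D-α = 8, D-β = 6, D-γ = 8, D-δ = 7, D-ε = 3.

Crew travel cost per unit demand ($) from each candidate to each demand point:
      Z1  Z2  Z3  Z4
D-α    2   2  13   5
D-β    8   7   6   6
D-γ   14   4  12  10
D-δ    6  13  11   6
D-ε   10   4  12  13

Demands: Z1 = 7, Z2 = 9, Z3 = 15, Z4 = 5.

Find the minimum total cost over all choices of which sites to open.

161

Open {D-α, D-β}: assign each demand point to its cheapest open site.
  Z1→D-α 7×2=14, Z2→D-α 9×2=18, Z3→D-β 15×6=90, Z4→D-α 5×5=25
  crew travel cost 147, fixed 14 → total 161.
Compare {D-α, D-β, D-ε}: crew travel cost 147 + fixed 17 = 164.
Compare {D-α, D-β, D-δ}: crew travel cost 147 + fixed 21 = 168.
Compare {D-α, D-β, D-γ}: crew travel cost 147 + fixed 22 = 169.
All other subsets cost ≥ 164. Minimum total cost: 161.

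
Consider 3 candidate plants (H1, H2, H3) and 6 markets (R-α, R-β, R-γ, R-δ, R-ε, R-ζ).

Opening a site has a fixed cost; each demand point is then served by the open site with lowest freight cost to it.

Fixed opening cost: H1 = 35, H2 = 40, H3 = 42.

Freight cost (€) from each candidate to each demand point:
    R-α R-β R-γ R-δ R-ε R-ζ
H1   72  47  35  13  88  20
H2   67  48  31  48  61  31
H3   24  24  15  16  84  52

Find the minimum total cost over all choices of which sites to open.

Open {H2, H3}: assign each demand point to its cheapest open site.
  R-α→H3 24, R-β→H3 24, R-γ→H3 15, R-δ→H3 16, R-ε→H2 61, R-ζ→H2 31
  freight cost 171, fixed 82 → total 253.
Compare {H3}: freight cost 215 + fixed 42 = 257.
Compare {H1, H3}: freight cost 180 + fixed 77 = 257.
Compare {H1, H2, H3}: freight cost 157 + fixed 117 = 274.
All other subsets cost ≥ 257. Minimum total cost: 253.

253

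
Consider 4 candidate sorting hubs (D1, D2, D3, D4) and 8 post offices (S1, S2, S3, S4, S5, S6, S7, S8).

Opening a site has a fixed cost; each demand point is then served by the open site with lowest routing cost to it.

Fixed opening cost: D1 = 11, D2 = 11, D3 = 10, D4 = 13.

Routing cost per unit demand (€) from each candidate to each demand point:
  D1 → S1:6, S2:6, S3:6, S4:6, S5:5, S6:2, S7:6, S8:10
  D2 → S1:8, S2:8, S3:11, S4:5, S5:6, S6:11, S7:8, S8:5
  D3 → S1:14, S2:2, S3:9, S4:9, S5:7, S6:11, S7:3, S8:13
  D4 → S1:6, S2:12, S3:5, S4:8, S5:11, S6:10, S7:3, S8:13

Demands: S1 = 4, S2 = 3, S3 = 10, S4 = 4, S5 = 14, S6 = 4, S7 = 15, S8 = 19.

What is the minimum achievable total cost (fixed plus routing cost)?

360

Open {D1, D2, D3}: assign each demand point to its cheapest open site.
  S1→D1 4×6=24, S2→D3 3×2=6, S3→D1 10×6=60, S4→D2 4×5=20, S5→D1 14×5=70, S6→D1 4×2=8, S7→D3 15×3=45, S8→D2 19×5=95
  routing cost 328, fixed 32 → total 360.
Compare {D1, D2, D3, D4}: routing cost 318 + fixed 45 = 363.
Compare {D1, D2, D4}: routing cost 330 + fixed 35 = 365.
Compare {D2, D3, D4}: routing cost 364 + fixed 34 = 398.
All other subsets cost ≥ 363. Minimum total cost: 360.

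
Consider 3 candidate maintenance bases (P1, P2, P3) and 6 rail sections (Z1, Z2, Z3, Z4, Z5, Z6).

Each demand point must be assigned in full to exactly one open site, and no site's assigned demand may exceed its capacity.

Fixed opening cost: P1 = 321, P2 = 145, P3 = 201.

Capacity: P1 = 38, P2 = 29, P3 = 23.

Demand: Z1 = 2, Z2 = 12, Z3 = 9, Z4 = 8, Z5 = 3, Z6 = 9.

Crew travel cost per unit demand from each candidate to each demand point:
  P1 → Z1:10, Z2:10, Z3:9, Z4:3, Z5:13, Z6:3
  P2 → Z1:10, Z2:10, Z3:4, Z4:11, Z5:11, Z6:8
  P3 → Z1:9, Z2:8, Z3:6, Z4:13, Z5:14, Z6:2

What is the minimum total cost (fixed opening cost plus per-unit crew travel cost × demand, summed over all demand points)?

Open {P2, P3}; cheapest assignment that respects the capacities:
  P2 (cap 29, load 20): Z3, Z4, Z5 — cost 9×4 + 8×11 + 3×11 = 157
  P3 (cap 23, load 23): Z1, Z2, Z6 — cost 2×9 + 12×8 + 9×2 = 132
  Shipping 289, fixed 346 → total 635.
  Any other capacity-feasible assignment to {P2, P3} ships for at least 289.
Compare {P1, P2}: its best feasible assignment gives total 726.
Compare {P1, P3}: its best feasible assignment gives total 780.
Every other set of open sites that can feasibly serve all demand totals ≥ 726 even under its best assignment. Minimum: 635.

635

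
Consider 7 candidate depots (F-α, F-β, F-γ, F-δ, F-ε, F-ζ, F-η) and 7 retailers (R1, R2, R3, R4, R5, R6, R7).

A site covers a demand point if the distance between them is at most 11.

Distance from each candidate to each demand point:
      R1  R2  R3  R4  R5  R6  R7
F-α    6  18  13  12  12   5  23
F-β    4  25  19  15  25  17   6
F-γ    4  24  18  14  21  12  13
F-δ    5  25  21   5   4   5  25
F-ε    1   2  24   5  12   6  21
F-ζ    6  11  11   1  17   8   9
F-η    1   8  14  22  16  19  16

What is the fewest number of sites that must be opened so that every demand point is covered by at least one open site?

2

Coverage sets (demand points within 11 of each site):
  F-α: {R1, R6}
  F-β: {R1, R7}
  F-γ: {R1}
  F-δ: {R1, R4, R5, R6}
  F-ε: {R1, R2, R4, R6}
  F-ζ: {R1, R2, R3, R4, R6, R7}
  F-η: {R1, R2}
No single site covers all 7 demand points.
But {F-δ, F-ζ} covers everything, so the minimum is 2.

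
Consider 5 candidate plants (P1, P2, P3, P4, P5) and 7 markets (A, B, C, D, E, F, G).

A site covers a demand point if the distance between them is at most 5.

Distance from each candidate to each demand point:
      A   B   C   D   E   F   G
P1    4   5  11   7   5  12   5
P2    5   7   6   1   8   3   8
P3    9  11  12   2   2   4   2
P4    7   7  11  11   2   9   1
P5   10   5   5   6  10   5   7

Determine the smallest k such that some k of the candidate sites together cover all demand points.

3

Coverage sets (demand points within 5 of each site):
  P1: {A, B, E, G}
  P2: {A, D, F}
  P3: {D, E, F, G}
  P4: {E, G}
  P5: {B, C, F}
No 2 sites suffice: every size-2 union leaves at least one demand point uncovered.
But {P1, P2, P5} covers everything, so the minimum is 3.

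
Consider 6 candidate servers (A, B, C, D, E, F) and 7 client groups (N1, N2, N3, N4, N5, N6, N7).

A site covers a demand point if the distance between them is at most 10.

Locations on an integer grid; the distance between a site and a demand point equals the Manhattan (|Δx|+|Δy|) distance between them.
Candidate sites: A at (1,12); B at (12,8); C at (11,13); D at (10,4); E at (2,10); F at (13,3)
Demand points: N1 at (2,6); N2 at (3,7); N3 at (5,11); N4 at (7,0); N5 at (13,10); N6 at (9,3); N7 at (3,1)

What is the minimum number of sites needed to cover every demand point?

Coverage sets (demand points within 10 of each site):
  A: {N1, N2, N3}
  B: {N2, N3, N5, N6}
  C: {N3, N5}
  D: {N1, N2, N4, N5, N6, N7}
  E: {N1, N2, N3, N7}
  F: {N4, N5, N6}
No single site covers all 7 demand points.
But {A, D} covers everything, so the minimum is 2.

2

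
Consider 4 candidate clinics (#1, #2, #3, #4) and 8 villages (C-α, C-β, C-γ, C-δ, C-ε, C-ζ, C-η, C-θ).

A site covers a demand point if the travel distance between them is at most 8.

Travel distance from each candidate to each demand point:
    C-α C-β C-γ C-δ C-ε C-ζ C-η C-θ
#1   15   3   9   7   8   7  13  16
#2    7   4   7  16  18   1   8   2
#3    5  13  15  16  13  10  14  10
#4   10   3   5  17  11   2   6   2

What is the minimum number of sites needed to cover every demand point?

Coverage sets (demand points within 8 of each site):
  #1: {C-β, C-δ, C-ε, C-ζ}
  #2: {C-α, C-β, C-γ, C-ζ, C-η, C-θ}
  #3: {C-α}
  #4: {C-β, C-γ, C-ζ, C-η, C-θ}
No single site covers all 8 demand points.
But {#1, #2} covers everything, so the minimum is 2.

2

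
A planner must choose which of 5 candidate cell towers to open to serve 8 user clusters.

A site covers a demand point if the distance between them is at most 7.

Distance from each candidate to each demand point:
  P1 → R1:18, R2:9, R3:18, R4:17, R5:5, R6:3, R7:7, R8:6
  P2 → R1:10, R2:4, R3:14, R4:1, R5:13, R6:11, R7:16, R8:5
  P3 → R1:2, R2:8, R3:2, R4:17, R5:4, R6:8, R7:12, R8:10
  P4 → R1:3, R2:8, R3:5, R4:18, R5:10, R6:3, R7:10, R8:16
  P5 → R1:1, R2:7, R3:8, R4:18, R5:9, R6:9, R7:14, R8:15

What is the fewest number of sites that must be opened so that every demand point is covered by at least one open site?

Coverage sets (demand points within 7 of each site):
  P1: {R5, R6, R7, R8}
  P2: {R2, R4, R8}
  P3: {R1, R3, R5}
  P4: {R1, R3, R6}
  P5: {R1, R2}
No 2 sites suffice: every size-2 union leaves at least one demand point uncovered.
But {P1, P2, P3} covers everything, so the minimum is 3.

3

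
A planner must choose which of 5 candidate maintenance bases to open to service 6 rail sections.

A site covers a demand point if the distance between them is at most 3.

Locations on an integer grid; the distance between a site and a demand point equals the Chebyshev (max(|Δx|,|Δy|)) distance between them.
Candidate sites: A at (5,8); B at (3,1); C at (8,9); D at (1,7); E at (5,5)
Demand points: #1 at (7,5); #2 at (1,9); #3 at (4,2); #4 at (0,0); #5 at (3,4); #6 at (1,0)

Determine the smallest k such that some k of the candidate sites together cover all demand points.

3

Coverage sets (demand points within 3 of each site):
  A: {#1}
  B: {#3, #4, #5, #6}
  C: {}
  D: {#2, #5}
  E: {#1, #3, #5}
No 2 sites suffice: every size-2 union leaves at least one demand point uncovered.
But {A, B, D} covers everything, so the minimum is 3.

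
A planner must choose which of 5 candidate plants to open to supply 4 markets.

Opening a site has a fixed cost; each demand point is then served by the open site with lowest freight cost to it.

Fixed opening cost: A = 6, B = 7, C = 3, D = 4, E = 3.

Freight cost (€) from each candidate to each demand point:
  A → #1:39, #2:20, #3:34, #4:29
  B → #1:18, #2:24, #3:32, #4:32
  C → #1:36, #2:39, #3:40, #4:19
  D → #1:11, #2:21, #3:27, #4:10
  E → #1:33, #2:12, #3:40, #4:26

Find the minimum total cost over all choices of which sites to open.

Open {D, E}: assign each demand point to its cheapest open site.
  #1→D 11, #2→E 12, #3→D 27, #4→D 10
  freight cost 60, fixed 7 → total 67.
Compare {C, D, E}: freight cost 60 + fixed 10 = 70.
Compare {D}: freight cost 69 + fixed 4 = 73.
Compare {A, D, E}: freight cost 60 + fixed 13 = 73.
All other subsets cost ≥ 70. Minimum total cost: 67.

67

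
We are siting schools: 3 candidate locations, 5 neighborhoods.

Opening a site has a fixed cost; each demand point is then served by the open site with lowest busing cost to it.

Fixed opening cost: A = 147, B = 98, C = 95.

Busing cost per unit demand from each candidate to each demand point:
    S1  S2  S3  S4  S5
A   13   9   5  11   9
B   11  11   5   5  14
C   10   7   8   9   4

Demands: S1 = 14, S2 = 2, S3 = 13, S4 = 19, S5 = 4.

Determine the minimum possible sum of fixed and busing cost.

Open {B}: assign each demand point to its cheapest open site.
  S1→B 14×11=154, S2→B 2×11=22, S3→B 13×5=65, S4→B 19×5=95, S5→B 4×14=56
  busing cost 392, fixed 98 → total 490.
Compare {B, C}: busing cost 330 + fixed 193 = 523.
Compare {C}: busing cost 445 + fixed 95 = 540.
Compare {A, B}: busing cost 368 + fixed 245 = 613.
All other subsets cost ≥ 523. Minimum total cost: 490.

490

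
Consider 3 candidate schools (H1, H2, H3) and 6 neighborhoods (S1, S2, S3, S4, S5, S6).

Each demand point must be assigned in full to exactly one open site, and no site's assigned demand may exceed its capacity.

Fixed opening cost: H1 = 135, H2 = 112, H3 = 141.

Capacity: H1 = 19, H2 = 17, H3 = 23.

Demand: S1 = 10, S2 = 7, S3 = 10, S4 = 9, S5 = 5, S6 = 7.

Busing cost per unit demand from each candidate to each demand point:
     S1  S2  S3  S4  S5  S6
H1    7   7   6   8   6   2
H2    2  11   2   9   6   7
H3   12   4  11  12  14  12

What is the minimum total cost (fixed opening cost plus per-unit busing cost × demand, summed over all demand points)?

Open {H1, H2, H3}; cheapest assignment that respects the capacities:
  H1 (cap 19, load 17): S3, S6 — cost 10×6 + 7×2 = 74
  H2 (cap 17, load 15): S1, S5 — cost 10×2 + 5×6 = 50
  H3 (cap 23, load 16): S2, S4 — cost 7×4 + 9×12 = 136
  Shipping 260, fixed 388 → total 648.
  Any other capacity-feasible assignment to {H1, H2, H3} ships for at least 260.
Total demand is 48 and no other set of sites has combined capacity ≥ 48, so {H1, H2, H3} is the only feasible choice of open sites. Minimum: 648.

648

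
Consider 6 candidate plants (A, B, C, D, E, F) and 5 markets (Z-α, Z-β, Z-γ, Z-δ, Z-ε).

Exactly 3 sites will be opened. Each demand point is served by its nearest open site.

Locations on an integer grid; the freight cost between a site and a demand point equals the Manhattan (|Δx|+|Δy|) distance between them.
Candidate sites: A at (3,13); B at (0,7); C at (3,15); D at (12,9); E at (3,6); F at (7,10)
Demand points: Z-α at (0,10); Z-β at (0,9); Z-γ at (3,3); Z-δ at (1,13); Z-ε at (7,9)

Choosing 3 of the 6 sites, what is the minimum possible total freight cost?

15

Open {A, B, F}.
  Z-α→B 3, Z-β→B 2, Z-γ→B 7, Z-δ→A 2, Z-ε→F 1  ⇒ total 15.
Compare {B, E, F}: total 16.
Compare {A, B, E}: total 17.
No size-3 selection does better; minimum is 15.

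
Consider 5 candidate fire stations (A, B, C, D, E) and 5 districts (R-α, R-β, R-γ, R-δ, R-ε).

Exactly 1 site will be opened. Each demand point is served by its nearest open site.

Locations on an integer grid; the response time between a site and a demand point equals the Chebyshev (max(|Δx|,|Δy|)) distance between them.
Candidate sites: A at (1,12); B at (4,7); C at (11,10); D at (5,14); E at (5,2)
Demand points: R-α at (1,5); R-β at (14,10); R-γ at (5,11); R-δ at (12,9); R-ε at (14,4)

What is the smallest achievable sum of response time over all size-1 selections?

26

Open {C}.
  R-α→C 10, R-β→C 3, R-γ→C 6, R-δ→C 1, R-ε→C 6  ⇒ total 26.
Compare {B}: total 35.
Compare {D}: total 38.
No size-1 selection does better; minimum is 26.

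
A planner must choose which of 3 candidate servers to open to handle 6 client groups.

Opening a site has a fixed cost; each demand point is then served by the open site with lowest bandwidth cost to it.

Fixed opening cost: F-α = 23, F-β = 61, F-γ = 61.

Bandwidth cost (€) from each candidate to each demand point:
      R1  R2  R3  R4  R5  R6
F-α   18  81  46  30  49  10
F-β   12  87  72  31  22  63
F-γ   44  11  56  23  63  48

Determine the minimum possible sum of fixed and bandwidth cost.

Open {F-α, F-γ}: assign each demand point to its cheapest open site.
  R1→F-α 18, R2→F-γ 11, R3→F-α 46, R4→F-γ 23, R5→F-α 49, R6→F-α 10
  bandwidth cost 157, fixed 84 → total 241.
Compare {F-α}: bandwidth cost 234 + fixed 23 = 257.
Compare {F-α, F-β, F-γ}: bandwidth cost 124 + fixed 145 = 269.
Compare {F-α, F-β}: bandwidth cost 201 + fixed 84 = 285.
All other subsets cost ≥ 257. Minimum total cost: 241.

241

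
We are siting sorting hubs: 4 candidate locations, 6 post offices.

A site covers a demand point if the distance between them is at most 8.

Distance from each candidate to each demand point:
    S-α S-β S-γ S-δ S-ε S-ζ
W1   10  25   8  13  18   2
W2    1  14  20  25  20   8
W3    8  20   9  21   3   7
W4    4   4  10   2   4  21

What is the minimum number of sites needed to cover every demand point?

2

Coverage sets (demand points within 8 of each site):
  W1: {S-γ, S-ζ}
  W2: {S-α, S-ζ}
  W3: {S-α, S-ε, S-ζ}
  W4: {S-α, S-β, S-δ, S-ε}
No single site covers all 6 demand points.
But {W1, W4} covers everything, so the minimum is 2.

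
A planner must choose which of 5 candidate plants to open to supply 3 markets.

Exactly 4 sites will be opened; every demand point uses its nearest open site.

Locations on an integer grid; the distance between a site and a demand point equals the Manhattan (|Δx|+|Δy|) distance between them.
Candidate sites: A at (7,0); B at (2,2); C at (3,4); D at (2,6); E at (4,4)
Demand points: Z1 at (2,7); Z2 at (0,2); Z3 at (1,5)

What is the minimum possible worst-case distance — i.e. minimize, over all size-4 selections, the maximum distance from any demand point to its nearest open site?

Open {A, B, C, D}.
  Farthest demand point is Z2 at distance 2 (to B); all others are ≤ 2.
With {A, B, D, E} the worst case is 2.
With {B, C, D, E} the worst case is 2.
No size-4 selection achieves below 2.

2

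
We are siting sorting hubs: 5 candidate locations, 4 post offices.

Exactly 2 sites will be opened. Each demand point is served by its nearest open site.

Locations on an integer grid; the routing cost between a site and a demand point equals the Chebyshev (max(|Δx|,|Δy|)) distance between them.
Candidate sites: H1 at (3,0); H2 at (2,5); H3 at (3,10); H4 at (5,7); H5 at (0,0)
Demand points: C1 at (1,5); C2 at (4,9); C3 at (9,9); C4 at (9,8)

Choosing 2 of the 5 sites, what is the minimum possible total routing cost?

11

Open {H2, H4}.
  C1→H2 1, C2→H4 2, C3→H4 4, C4→H4 4  ⇒ total 11.
Compare {H3, H4}: total 13.
Compare {H1, H4}: total 14.
No size-2 selection does better; minimum is 11.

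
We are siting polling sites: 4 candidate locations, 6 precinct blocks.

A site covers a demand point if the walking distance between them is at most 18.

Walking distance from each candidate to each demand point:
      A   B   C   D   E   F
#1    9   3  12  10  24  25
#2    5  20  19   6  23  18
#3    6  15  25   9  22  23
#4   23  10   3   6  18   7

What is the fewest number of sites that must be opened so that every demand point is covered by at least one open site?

2

Coverage sets (demand points within 18 of each site):
  #1: {A, B, C, D}
  #2: {A, D, F}
  #3: {A, B, D}
  #4: {B, C, D, E, F}
No single site covers all 6 demand points.
But {#1, #4} covers everything, so the minimum is 2.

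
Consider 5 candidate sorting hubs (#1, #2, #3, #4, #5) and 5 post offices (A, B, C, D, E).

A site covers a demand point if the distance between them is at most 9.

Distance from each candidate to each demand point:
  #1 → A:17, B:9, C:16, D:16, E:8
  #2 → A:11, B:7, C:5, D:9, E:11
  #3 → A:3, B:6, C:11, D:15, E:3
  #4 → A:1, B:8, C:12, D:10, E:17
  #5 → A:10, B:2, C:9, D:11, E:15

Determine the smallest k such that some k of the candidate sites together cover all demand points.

2

Coverage sets (demand points within 9 of each site):
  #1: {B, E}
  #2: {B, C, D}
  #3: {A, B, E}
  #4: {A, B}
  #5: {B, C}
No single site covers all 5 demand points.
But {#2, #3} covers everything, so the minimum is 2.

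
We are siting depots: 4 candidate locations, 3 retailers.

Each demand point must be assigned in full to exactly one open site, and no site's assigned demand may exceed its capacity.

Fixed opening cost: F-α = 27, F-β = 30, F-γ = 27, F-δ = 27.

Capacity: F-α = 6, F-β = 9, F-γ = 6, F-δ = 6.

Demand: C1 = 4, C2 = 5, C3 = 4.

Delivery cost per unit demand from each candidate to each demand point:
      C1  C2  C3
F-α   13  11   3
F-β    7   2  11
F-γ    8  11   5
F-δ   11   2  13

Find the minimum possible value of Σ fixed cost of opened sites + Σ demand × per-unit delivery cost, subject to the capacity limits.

107

Open {F-α, F-β}; cheapest assignment that respects the capacities:
  F-α (cap 6, load 4): C3 — cost 4×3 = 12
  F-β (cap 9, load 9): C1, C2 — cost 4×7 + 5×2 = 38
  Shipping 50, fixed 57 → total 107.
  Any other capacity-feasible assignment to {F-α, F-β} ships for at least 50.
Compare {F-β, F-γ}: its best feasible assignment gives total 115.
Compare {F-α, F-β, F-γ}: its best feasible assignment gives total 134.
Every other set of open sites that can feasibly serve all demand totals ≥ 115 even under its best assignment. Minimum: 107.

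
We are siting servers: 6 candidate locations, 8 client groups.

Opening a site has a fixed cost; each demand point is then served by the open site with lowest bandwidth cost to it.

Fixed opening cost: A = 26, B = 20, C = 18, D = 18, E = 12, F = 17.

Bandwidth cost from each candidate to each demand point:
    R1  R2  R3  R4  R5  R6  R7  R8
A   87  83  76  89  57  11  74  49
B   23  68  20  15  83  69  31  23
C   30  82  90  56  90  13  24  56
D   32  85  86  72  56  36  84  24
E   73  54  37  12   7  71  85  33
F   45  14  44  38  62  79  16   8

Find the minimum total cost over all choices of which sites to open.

180

Open {B, C, E, F}: assign each demand point to its cheapest open site.
  R1→B 23, R2→F 14, R3→B 20, R4→E 12, R5→E 7, R6→C 13, R7→F 16, R8→F 8
  bandwidth cost 113, fixed 67 → total 180.
Compare {C, E, F}: bandwidth cost 137 + fixed 47 = 184.
Compare {A, B, E, F}: bandwidth cost 111 + fixed 75 = 186.
Compare {B, C, D, E, F}: bandwidth cost 113 + fixed 85 = 198.
All other subsets cost ≥ 184. Minimum total cost: 180.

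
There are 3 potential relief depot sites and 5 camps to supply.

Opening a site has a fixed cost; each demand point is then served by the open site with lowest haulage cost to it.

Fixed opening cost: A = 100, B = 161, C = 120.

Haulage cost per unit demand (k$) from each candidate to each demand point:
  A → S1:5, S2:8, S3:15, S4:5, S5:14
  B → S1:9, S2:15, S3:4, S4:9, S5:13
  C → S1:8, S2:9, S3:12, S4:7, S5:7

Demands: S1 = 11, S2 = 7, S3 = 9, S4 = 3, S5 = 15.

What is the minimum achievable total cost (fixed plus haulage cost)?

Open {C}: assign each demand point to its cheapest open site.
  S1→C 11×8=88, S2→C 7×9=63, S3→C 9×12=108, S4→C 3×7=21, S5→C 15×7=105
  haulage cost 385, fixed 120 → total 505.
Compare {A, C}: haulage cost 339 + fixed 220 = 559.
Compare {A}: haulage cost 471 + fixed 100 = 571.
Compare {B, C}: haulage cost 313 + fixed 281 = 594.
All other subsets cost ≥ 559. Minimum total cost: 505.

505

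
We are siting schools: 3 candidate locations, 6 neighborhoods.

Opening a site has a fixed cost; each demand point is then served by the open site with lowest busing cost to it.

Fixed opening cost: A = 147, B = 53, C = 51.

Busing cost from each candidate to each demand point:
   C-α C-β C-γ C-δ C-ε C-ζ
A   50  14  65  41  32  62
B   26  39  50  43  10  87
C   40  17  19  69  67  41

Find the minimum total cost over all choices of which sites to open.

260

Open {B, C}: assign each demand point to its cheapest open site.
  C-α→B 26, C-β→C 17, C-γ→C 19, C-δ→B 43, C-ε→B 10, C-ζ→C 41
  busing cost 156, fixed 104 → total 260.
Compare {C}: busing cost 253 + fixed 51 = 304.
Compare {B}: busing cost 255 + fixed 53 = 308.
Compare {A, C}: busing cost 187 + fixed 198 = 385.
All other subsets cost ≥ 304. Minimum total cost: 260.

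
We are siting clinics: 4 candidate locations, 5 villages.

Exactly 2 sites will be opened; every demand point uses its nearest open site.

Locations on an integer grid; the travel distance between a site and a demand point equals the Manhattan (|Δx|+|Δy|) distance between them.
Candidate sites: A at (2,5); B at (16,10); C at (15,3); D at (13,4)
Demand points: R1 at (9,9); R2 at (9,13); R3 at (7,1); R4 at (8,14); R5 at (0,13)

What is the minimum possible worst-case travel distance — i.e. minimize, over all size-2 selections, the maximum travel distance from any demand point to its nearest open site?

Open {A, B}.
  Farthest demand point is R4 at travel distance 12 (to B); all others are ≤ 12.
With {A, C} the worst case is 15.
With {A, D} the worst case is 15.
No size-2 selection achieves below 12.

12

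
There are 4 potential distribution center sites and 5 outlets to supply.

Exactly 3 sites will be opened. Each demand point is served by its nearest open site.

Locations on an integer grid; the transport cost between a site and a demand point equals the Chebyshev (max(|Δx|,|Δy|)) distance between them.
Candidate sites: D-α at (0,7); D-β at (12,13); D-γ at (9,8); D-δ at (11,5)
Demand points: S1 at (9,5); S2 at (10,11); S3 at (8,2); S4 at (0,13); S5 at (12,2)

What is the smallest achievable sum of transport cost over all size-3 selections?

16

Open {D-α, D-β, D-δ}.
  S1→D-δ 2, S2→D-β 2, S3→D-δ 3, S4→D-α 6, S5→D-δ 3  ⇒ total 16.
Compare {D-α, D-γ, D-δ}: total 17.
Compare {D-β, D-γ, D-δ}: total 19.
No size-3 selection does better; minimum is 16.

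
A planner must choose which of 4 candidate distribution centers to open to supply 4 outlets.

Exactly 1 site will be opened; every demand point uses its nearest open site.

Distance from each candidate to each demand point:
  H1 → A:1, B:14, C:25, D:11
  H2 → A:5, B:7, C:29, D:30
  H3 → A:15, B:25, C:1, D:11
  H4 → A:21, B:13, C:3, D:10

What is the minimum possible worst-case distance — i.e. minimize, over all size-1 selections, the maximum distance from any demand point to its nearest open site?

21

Open {H4}.
  Farthest demand point is A at distance 21 (to H4); all others are ≤ 21.
With {H1} the worst case is 25.
With {H3} the worst case is 25.
No size-1 selection achieves below 21.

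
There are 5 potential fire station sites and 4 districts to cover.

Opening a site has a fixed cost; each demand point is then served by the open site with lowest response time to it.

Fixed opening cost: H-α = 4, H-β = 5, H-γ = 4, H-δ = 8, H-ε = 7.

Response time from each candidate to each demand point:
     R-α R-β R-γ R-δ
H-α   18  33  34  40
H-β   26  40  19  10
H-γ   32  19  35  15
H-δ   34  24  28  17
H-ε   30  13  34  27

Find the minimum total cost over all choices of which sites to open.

76

Open {H-α, H-β, H-ε}: assign each demand point to its cheapest open site.
  R-α→H-α 18, R-β→H-ε 13, R-γ→H-β 19, R-δ→H-β 10
  response time 60, fixed 16 → total 76.
Compare {H-α, H-β, H-γ}: response time 66 + fixed 13 = 79.
Compare {H-β, H-ε}: response time 68 + fixed 12 = 80.
Compare {H-α, H-β, H-γ, H-ε}: response time 60 + fixed 20 = 80.
All other subsets cost ≥ 79. Minimum total cost: 76.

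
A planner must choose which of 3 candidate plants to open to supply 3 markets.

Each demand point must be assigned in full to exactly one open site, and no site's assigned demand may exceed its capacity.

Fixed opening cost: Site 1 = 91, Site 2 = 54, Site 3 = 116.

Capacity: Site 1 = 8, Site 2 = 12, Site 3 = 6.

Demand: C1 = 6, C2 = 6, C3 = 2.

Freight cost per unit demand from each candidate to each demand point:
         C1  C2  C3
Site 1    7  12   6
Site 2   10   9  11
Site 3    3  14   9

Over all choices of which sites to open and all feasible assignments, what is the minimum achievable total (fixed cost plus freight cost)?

Open {Site 1, Site 2}; cheapest assignment that respects the capacities:
  Site 1 (cap 8, load 8): C1, C3 — cost 6×7 + 2×6 = 54
  Site 2 (cap 12, load 6): C2 — cost 6×9 = 54
  Shipping 108, fixed 145 → total 253.
  Any other capacity-feasible assignment to {Site 1, Site 2} ships for at least 108.
Compare {Site 2, Site 3}: its best feasible assignment gives total 264.
Compare {Site 1, Site 3}: its best feasible assignment gives total 309.
Every other set of open sites that can feasibly serve all demand totals ≥ 264 even under its best assignment. Minimum: 253.

253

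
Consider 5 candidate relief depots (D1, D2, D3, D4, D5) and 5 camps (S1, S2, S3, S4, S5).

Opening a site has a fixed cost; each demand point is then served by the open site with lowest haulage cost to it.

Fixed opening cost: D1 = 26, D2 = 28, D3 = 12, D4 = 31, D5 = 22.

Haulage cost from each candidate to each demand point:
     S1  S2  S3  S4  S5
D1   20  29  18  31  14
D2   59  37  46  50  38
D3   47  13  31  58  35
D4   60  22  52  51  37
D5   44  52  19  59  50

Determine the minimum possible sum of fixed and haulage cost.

134

Open {D1, D3}: assign each demand point to its cheapest open site.
  S1→D1 20, S2→D3 13, S3→D1 18, S4→D1 31, S5→D1 14
  haulage cost 96, fixed 38 → total 134.
Compare {D1}: haulage cost 112 + fixed 26 = 138.
Compare {D1, D3, D5}: haulage cost 96 + fixed 60 = 156.
Compare {D1, D5}: haulage cost 112 + fixed 48 = 160.
All other subsets cost ≥ 138. Minimum total cost: 134.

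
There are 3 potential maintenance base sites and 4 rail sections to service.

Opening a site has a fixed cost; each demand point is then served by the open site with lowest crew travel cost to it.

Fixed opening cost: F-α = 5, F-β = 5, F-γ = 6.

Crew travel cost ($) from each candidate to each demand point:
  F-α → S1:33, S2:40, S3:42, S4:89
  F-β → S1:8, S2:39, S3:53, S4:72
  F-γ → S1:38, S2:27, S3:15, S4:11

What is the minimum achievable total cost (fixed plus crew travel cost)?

72

Open {F-β, F-γ}: assign each demand point to its cheapest open site.
  S1→F-β 8, S2→F-γ 27, S3→F-γ 15, S4→F-γ 11
  crew travel cost 61, fixed 11 → total 72.
Compare {F-α, F-β, F-γ}: crew travel cost 61 + fixed 16 = 77.
Compare {F-γ}: crew travel cost 91 + fixed 6 = 97.
Compare {F-α, F-γ}: crew travel cost 86 + fixed 11 = 97.
All other subsets cost ≥ 77. Minimum total cost: 72.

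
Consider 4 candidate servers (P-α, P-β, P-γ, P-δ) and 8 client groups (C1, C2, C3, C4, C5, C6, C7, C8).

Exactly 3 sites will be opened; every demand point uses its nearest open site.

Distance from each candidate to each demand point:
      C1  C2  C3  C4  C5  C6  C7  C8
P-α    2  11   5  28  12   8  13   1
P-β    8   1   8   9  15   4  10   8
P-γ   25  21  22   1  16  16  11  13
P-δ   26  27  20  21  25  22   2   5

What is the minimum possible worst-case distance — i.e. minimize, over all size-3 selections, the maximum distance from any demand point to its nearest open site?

Open {P-α, P-β, P-γ}.
  Farthest demand point is C5 at distance 12 (to P-α); all others are ≤ 12.
With {P-α, P-β, P-δ} the worst case is 12.
With {P-α, P-γ, P-δ} the worst case is 12.
No size-3 selection achieves below 12.

12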